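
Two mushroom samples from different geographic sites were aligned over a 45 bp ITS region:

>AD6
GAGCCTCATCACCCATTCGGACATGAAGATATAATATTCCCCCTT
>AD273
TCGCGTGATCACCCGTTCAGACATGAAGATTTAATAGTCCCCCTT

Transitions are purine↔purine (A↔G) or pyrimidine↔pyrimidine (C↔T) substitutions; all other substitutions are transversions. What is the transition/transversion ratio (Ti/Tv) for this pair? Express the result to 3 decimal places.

0.333

Differing sites — 1:G/T (Tv); 2:A/C (Tv); 5:C/G (Tv); 7:C/G (Tv); 15:A/G (Ti); 19:G/A (Ti); 31:A/T (Tv); 37:T/G (Tv).
Of the 8 differences, 2 transitions and 6 transversions, so Ti/Tv = 2/6 = 0.333.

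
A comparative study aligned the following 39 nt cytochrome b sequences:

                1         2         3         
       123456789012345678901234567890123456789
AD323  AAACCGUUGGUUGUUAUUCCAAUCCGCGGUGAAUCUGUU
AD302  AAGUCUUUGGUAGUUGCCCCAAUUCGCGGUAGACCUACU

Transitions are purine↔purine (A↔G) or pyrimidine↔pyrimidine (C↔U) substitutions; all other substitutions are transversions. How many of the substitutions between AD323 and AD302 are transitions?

The sequences differ at positions 3 (A/G, transition), 4 (C/U, transition), 6 (G/U, transversion), 12 (U/A, transversion), 16 (A/G, transition), 17 (U/C, transition), 18 (U/C, transition), 24 (C/U, transition), 31 (G/A, transition), 32 (A/G, transition), 34 (U/C, transition), 37 (G/A, transition), 38 (U/C, transition).
Of the 13 differences, 11 transitions and 2 transversions, so the answer is 11.

11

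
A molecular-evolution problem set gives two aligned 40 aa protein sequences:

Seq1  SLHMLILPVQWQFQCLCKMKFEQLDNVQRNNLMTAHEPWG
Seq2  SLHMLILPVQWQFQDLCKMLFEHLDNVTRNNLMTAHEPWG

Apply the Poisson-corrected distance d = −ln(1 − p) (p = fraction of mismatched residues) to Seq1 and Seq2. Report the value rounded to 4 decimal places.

0.1054

Differing sites — 15:C/D; 20:K/L; 23:Q/H; 28:Q/T.
p = 4/40 = 0.100000.
d = −ln(1 − 0.100000) = −ln(0.900000) = 0.1054.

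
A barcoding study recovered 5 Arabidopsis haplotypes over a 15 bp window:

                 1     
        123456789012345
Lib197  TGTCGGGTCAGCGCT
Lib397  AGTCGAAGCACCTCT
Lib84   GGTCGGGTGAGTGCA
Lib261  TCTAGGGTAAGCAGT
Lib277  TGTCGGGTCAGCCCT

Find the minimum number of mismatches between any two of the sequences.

1

Pairwise Hamming distances:
  Lib197 vs Lib397: 6
  Lib197 vs Lib84: 4
  Lib197 vs Lib261: 5
  Lib197 vs Lib277: 1
  Lib397 vs Lib84: 9
  Lib397 vs Lib261: 10
  Lib397 vs Lib277: 6
  Lib84 vs Lib261: 8
  Lib84 vs Lib277: 5
  Lib261 vs Lib277: 5
The smallest is 1, between Lib197 and Lib277.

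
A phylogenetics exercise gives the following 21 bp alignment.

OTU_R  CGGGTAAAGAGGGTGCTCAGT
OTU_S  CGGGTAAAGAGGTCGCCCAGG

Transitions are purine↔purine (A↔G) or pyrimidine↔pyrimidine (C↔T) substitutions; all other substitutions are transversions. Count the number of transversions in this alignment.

The sequences differ at positions 13 (G/T, transversion), 14 (T/C, transition), 17 (T/C, transition), 21 (T/G, transversion).
Of the 4 differences, 2 transitions and 2 transversions, so the answer is 2.

2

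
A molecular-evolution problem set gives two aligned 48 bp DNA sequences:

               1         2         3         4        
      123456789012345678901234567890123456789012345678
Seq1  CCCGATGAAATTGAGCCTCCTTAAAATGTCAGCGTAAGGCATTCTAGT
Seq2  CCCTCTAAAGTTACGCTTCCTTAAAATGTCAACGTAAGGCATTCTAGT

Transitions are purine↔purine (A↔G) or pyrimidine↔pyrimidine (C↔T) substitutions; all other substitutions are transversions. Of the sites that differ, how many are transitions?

The sequences differ at positions 4 (G/T, transversion), 5 (A/C, transversion), 7 (G/A, transition), 10 (A/G, transition), 13 (G/A, transition), 14 (A/C, transversion), 17 (C/T, transition), 32 (G/A, transition).
Of the 8 differences, 5 transitions and 3 transversions, so the answer is 5.

5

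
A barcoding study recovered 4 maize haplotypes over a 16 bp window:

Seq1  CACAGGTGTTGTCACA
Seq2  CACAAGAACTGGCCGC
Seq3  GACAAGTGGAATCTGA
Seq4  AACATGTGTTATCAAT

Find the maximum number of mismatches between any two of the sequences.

Pairwise Hamming distances:
  Seq1 vs Seq2: 8
  Seq1 vs Seq3: 7
  Seq1 vs Seq4: 5
  Seq2 vs Seq3: 9
  Seq2 vs Seq4: 10
  Seq3 vs Seq4: 7
The largest is 10, between Seq2 and Seq4.

10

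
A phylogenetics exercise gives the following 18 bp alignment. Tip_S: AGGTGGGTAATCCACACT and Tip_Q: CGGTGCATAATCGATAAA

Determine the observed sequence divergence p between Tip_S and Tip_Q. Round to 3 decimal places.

Differing sites — 1:A/C; 6:G/C; 7:G/A; 13:C/G; 15:C/T; 17:C/A; 18:T/A.
There are 7 differences over 18 sites, so p = 7/18 = 0.389.

0.389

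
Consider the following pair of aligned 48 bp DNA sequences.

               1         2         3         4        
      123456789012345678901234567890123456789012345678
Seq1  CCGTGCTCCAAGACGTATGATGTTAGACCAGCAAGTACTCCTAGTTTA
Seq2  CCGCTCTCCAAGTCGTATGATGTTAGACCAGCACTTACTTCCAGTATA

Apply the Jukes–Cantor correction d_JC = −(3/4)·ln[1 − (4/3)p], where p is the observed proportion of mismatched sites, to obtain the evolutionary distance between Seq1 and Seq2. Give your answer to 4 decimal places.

0.1885

The sequences differ at positions 4 (T/C), 5 (G/T), 13 (A/T), 34 (A/C), 35 (G/T), 40 (C/T), 42 (T/C), 46 (T/A).
p = 8/48 = 0.166667.
d = −0.75 · ln(1 − (4/3)·0.166667) = −0.75 · ln(0.777777) = −0.75 · (-0.251315) = 0.1885.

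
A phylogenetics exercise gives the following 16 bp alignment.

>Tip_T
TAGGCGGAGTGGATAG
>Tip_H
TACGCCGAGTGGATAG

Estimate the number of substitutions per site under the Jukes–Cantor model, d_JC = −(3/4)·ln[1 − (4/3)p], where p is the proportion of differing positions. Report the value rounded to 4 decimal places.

The sequences differ at positions 3 (G/C), 6 (G/C).
p = 2/16 = 0.125000.
d = −0.75 · ln(1 − (4/3)·0.125000) = −0.75 · ln(0.833333) = −0.75 · (-0.182322) = 0.1367.

0.1367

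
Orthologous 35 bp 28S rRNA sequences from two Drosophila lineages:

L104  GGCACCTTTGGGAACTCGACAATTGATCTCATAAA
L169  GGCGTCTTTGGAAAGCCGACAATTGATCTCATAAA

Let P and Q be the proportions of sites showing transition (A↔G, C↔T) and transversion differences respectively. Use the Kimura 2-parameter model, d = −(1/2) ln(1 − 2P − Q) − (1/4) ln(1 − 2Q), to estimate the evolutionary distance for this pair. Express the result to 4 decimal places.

0.1633

Mismatches occur at site 4 (A/G, transition), site 5 (C/T, transition), site 12 (G/A, transition), site 15 (C/G, transversion), site 16 (T/C, transition).
Of the 5 differences, 4 transitions and 1 transversion over 35 sites: P = 4/35 = 0.114286, Q = 1/35 = 0.028571.
d = −0.5·ln(0.742857) − 0.25·ln(0.942858) = −0.5·(-0.297252) − 0.25·(-0.058840) = 0.1633.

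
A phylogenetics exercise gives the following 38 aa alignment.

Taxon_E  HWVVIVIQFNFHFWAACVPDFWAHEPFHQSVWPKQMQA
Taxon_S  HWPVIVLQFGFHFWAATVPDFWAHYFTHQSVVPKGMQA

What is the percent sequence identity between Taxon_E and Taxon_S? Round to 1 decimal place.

76.3%

The sequences differ at positions 3 (V/P), 7 (I/L), 10 (N/G), 17 (C/T), 25 (E/Y), 26 (P/F), 27 (F/T), 32 (W/V), 35 (Q/G).
29 of the 38 sites match, so the percent identity is 29/38 × 100 = 76.3%.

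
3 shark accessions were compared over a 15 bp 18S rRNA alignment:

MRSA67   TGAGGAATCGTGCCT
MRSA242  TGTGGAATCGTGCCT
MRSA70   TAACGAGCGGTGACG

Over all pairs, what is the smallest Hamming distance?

Pairwise Hamming distances:
  MRSA67 vs MRSA242: 1
  MRSA67 vs MRSA70: 7
  MRSA242 vs MRSA70: 8
The smallest is 1, between MRSA67 and MRSA242.

1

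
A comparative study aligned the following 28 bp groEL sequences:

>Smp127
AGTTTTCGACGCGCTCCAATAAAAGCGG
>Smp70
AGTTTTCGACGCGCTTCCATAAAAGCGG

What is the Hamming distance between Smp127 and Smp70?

Mismatches occur at site 16 (C/T), site 18 (A/C).
That gives 2 mismatches out of 28 aligned sites, so the Hamming distance is 2.

2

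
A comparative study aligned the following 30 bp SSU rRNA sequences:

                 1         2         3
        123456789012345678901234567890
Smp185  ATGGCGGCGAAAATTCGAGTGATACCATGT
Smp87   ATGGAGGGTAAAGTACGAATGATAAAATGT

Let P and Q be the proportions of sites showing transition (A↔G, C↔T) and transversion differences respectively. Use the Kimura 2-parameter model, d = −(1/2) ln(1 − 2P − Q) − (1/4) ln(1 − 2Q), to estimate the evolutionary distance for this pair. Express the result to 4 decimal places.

0.3304

The sequences differ at positions 5 (C/A, transversion), 8 (C/G, transversion), 9 (G/T, transversion), 13 (A/G, transition), 15 (T/A, transversion), 19 (G/A, transition), 25 (C/A, transversion), 26 (C/A, transversion).
Of the 8 differences, 2 transitions and 6 transversions over 30 sites: P = 2/30 = 0.066667, Q = 6/30 = 0.200000.
d = −0.5·ln(0.666666) − 0.25·ln(0.600000) = −0.5·(-0.405466) − 0.25·(-0.510826) = 0.3304.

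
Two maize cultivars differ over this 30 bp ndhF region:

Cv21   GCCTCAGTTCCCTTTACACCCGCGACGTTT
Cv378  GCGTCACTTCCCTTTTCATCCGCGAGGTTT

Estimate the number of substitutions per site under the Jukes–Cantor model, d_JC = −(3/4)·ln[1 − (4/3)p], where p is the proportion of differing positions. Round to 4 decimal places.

0.1885

Mismatches occur at site 3 (C↔G), site 7 (G↔C), site 16 (A↔T), site 19 (C↔T), site 26 (C↔G).
p = 5/30 = 0.166667.
d = −0.75 · ln(1 − (4/3)·0.166667) = −0.75 · ln(0.777777) = −0.75 · (-0.251315) = 0.1885.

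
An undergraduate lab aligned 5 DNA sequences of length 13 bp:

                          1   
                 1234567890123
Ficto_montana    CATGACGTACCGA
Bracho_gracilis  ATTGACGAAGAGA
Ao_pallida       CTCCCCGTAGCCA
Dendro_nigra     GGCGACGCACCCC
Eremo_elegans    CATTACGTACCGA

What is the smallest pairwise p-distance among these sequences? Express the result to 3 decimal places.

Pairwise Hamming distances:
  Ficto_montana vs Bracho_gracilis: 5
  Ficto_montana vs Ao_pallida: 6
  Ficto_montana vs Dendro_nigra: 6
  Ficto_montana vs Eremo_elegans: 1
  Bracho_gracilis vs Ao_pallida: 7
  Bracho_gracilis vs Dendro_nigra: 8
  Bracho_gracilis vs Eremo_elegans: 6
  Ao_pallida vs Dendro_nigra: 7
  Ao_pallida vs Eremo_elegans: 6
  Dendro_nigra vs Eremo_elegans: 7
The smallest is 1 mismatch, between Ficto_montana and Eremo_elegans; p = 1/13 = 0.077.

0.077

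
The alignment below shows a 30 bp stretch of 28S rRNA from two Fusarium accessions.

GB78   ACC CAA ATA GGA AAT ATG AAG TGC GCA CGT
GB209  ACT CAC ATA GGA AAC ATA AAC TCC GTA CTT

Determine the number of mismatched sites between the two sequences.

8

Differing sites — 3:C/T; 6:A/C; 15:T/C; 18:G/A; 21:G/C; 23:G/C; 26:C/T; 29:G/T.
That gives 8 mismatches out of 30 aligned sites, so the Hamming distance is 8.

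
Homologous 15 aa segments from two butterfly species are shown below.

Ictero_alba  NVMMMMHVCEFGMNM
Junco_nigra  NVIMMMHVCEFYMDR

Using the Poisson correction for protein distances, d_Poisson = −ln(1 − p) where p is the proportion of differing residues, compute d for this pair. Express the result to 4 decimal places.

Differing sites — 3:M/I; 12:G/Y; 14:N/D; 15:M/R.
p = 4/15 = 0.266667.
d = −ln(1 − 0.266667) = −ln(0.733333) = 0.3102.

0.3102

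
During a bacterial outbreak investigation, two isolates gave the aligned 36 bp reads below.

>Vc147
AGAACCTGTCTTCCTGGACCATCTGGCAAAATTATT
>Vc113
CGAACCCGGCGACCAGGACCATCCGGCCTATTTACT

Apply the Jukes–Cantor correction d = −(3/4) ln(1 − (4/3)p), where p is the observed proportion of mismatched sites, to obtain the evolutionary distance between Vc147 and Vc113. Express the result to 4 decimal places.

0.3924

The sequences differ at positions 1 (A/C), 7 (T/C), 9 (T/G), 11 (T/G), 12 (T/A), 15 (T/A), 24 (T/C), 28 (A/C), 29 (A/T), 31 (A/T), 35 (T/C).
p = 11/36 = 0.305556.
d = −0.75 · ln(1 − (4/3)·0.305556) = −0.75 · ln(0.592592) = −0.75 · (-0.523249) = 0.3924.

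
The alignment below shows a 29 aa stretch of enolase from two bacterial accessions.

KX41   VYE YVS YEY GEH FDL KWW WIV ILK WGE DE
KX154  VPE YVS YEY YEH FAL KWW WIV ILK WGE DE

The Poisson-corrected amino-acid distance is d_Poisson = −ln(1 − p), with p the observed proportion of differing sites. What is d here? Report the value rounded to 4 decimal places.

The sequences differ at positions 2 (Y/P), 10 (G/Y), 14 (D/A).
p = 3/29 = 0.103448.
d = −ln(1 − 0.103448) = −ln(0.896552) = 0.1092.

0.1092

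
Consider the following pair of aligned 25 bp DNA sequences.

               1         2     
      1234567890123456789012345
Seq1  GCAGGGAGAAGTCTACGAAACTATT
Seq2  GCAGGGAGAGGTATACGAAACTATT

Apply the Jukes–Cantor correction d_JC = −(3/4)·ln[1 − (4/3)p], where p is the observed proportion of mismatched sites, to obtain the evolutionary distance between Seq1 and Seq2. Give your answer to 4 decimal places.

Mismatches occur at site 10 (A↔G), site 13 (C↔A).
p = 2/25 = 0.080000.
d = −0.75 · ln(1 − (4/3)·0.080000) = −0.75 · ln(0.893333) = −0.75 · (-0.112796) = 0.0846.

0.0846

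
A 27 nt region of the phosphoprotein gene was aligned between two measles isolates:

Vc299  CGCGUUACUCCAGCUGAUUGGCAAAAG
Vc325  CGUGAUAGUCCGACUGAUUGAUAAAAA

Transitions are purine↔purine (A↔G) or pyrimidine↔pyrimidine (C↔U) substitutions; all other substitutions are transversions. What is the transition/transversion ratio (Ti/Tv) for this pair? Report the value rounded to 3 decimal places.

The sequences differ at positions 3 (C/U, transition), 5 (U/A, transversion), 8 (C/G, transversion), 12 (A/G, transition), 13 (G/A, transition), 21 (G/A, transition), 22 (C/U, transition), 27 (G/A, transition).
Of the 8 differences, 6 transitions and 2 transversions, so Ti/Tv = 6/2 = 3.000.

3.000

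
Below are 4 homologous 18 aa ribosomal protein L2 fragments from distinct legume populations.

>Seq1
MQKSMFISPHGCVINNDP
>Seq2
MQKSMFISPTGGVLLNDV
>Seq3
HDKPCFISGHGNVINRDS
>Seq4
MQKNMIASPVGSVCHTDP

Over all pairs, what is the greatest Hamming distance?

Pairwise Hamming distances:
  Seq1 vs Seq2: 5
  Seq1 vs Seq3: 8
  Seq1 vs Seq4: 8
  Seq2 vs Seq3: 11
  Seq2 vs Seq4: 9
  Seq3 vs Seq4: 13
The largest is 13, between Seq3 and Seq4.

13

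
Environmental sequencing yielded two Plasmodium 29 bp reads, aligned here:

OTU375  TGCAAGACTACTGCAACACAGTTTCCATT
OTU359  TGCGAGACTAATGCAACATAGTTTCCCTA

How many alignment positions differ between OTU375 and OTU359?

5

The sequences differ at positions 4 (A/G), 11 (C/A), 19 (C/T), 27 (A/C), 29 (T/A).
That gives 5 mismatches out of 29 aligned sites, so the Hamming distance is 5.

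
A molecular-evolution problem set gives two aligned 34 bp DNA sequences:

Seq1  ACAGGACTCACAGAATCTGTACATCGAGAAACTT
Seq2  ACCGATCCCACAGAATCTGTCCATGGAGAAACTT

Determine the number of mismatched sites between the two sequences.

6

Differing sites — 3:A/C; 5:G/A; 6:A/T; 8:T/C; 21:A/C; 25:C/G.
That gives 6 mismatches out of 34 aligned sites, so the Hamming distance is 6.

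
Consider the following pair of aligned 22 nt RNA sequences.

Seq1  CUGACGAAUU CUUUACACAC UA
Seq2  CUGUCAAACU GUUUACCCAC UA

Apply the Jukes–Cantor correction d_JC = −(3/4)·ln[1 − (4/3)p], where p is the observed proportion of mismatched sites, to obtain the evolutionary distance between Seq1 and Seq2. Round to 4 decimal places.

0.2708

Differing sites — 4:A/U; 6:G/A; 9:U/C; 11:C/G; 17:A/C.
p = 5/22 = 0.227273.
d = −0.75 · ln(1 − (4/3)·0.227273) = −0.75 · ln(0.696969) = −0.75 · (-0.361014) = 0.2708.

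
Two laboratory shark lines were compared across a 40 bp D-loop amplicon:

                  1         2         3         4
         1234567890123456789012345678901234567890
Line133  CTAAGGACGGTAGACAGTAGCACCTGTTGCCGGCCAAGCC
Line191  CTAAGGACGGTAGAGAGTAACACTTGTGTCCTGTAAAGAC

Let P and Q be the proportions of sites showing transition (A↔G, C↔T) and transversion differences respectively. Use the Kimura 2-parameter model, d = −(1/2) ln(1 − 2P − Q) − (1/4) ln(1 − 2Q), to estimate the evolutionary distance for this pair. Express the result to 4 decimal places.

The sequences differ at positions 15 (C/G, transversion), 20 (G/A, transition), 24 (C/T, transition), 28 (T/G, transversion), 29 (G/T, transversion), 32 (G/T, transversion), 34 (C/T, transition), 35 (C/A, transversion), 39 (C/A, transversion).
Of the 9 differences, 3 transitions and 6 transversions over 40 sites: P = 3/40 = 0.075000, Q = 6/40 = 0.150000.
d = −0.5·ln(0.700000) − 0.25·ln(0.700000) = −0.5·(-0.356675) − 0.25·(-0.356675) = 0.2675.

0.2675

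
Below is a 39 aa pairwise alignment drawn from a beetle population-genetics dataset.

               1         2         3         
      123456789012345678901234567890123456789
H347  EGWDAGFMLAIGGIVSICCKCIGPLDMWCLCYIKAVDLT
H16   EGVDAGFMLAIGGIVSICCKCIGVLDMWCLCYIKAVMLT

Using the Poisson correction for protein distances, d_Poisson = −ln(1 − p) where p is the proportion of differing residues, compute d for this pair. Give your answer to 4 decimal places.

Mismatches occur at site 3 (W→V), site 24 (P→V), site 37 (D→M).
p = 3/39 = 0.076923.
d = −ln(1 − 0.076923) = −ln(0.923077) = 0.0800.

0.0800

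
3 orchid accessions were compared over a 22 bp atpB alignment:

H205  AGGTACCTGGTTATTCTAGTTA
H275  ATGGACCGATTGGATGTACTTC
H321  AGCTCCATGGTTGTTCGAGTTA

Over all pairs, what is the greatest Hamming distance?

14

Pairwise Hamming distances:
  H205 vs H275: 11
  H205 vs H321: 5
  H275 vs H321: 14
The largest is 14, between H275 and H321.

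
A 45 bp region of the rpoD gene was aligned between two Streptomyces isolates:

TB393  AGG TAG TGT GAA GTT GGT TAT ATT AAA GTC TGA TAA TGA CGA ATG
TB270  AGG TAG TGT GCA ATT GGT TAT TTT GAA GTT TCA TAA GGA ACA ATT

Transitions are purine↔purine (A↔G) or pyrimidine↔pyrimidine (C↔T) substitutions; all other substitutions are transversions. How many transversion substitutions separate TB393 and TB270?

Mismatches occur at site 11 (A→C, transversion), site 13 (G→A, transition), site 22 (A→T, transversion), site 25 (A→G, transition), site 30 (C→T, transition), site 32 (G→C, transversion), site 37 (T→G, transversion), site 40 (C→A, transversion), site 41 (G→C, transversion), site 45 (G→T, transversion).
Of the 10 differences, 3 transitions and 7 transversions, so the answer is 7.

7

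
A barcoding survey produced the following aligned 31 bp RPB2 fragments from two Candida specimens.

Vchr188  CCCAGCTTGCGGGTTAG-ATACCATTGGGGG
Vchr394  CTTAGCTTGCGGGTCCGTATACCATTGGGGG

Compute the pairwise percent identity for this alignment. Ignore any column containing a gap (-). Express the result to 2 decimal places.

86.67%

Excluding the 1 gap column leaves 30 comparable sites.
Mismatches occur at site 2 (C→T), site 3 (C→T), site 15 (T→C), site 16 (A→C).
26 of the 30 comparable sites match, so the percent identity is 26/30 × 100 = 86.67%.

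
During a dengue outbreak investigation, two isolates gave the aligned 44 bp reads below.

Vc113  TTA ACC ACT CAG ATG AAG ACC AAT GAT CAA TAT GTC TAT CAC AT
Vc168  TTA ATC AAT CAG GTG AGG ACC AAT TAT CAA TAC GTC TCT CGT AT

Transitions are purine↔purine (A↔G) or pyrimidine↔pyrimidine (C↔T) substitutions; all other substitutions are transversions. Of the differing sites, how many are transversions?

3

Differing sites — 5:C/T (Ti); 8:C/A (Tv); 13:A/G (Ti); 17:A/G (Ti); 25:G/T (Tv); 33:T/C (Ti); 38:A/C (Tv); 41:A/G (Ti); 42:C/T (Ti).
Of the 9 differences, 6 transitions and 3 transversions, so the answer is 3.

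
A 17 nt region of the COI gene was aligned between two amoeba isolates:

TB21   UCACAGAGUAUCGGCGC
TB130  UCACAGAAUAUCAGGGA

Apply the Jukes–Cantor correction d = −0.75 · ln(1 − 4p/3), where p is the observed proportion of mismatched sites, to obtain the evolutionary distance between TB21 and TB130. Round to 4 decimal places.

The sequences differ at positions 8 (G/A), 13 (G/A), 15 (C/G), 17 (C/A).
p = 4/17 = 0.235294.
d = −0.75 · ln(1 − (4/3)·0.235294) = −0.75 · ln(0.686275) = −0.75 · (-0.376477) = 0.2824.

0.2824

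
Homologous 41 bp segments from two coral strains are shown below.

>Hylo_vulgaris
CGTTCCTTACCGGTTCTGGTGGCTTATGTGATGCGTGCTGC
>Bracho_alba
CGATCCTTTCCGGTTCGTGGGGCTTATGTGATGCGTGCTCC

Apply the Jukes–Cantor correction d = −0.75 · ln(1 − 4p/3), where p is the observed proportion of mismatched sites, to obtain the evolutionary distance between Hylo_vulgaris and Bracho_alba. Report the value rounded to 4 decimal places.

Differing sites — 3:T/A; 9:A/T; 17:T/G; 18:G/T; 20:T/G; 40:G/C.
p = 6/41 = 0.146341.
d = −0.75 · ln(1 − (4/3)·0.146341) = −0.75 · ln(0.804879) = −0.75 · (-0.217063) = 0.1628.

0.1628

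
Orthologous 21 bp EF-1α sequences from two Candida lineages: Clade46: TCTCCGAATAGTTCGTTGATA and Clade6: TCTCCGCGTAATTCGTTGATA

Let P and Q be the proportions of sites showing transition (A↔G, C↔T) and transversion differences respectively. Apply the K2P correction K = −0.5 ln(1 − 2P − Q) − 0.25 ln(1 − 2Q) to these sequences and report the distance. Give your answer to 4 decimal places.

0.1610

The sequences differ at positions 7 (A/C, transversion), 8 (A/G, transition), 11 (G/A, transition).
Of the 3 differences, 2 transitions and 1 transversion over 21 sites: P = 2/21 = 0.095238, Q = 1/21 = 0.047619.
d = −0.5·ln(0.761905) − 0.25·ln(0.904762) = −0.5·(-0.271933) − 0.25·(-0.100083) = 0.1610.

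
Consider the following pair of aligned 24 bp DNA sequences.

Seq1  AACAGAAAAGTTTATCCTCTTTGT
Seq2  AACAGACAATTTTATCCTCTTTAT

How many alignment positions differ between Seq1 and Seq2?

3

Mismatches occur at site 7 (A/C), site 10 (G/T), site 23 (G/A).
That gives 3 mismatches out of 24 aligned sites, so the Hamming distance is 3.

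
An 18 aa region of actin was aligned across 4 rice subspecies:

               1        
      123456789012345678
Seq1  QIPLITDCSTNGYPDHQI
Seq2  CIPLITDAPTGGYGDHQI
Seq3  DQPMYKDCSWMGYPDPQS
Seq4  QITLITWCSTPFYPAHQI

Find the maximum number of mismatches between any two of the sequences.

Pairwise Hamming distances:
  Seq1 vs Seq2: 5
  Seq1 vs Seq3: 9
  Seq1 vs Seq4: 5
  Seq2 vs Seq3: 12
  Seq2 vs Seq4: 9
  Seq3 vs Seq4: 13
The largest is 13, between Seq3 and Seq4.

13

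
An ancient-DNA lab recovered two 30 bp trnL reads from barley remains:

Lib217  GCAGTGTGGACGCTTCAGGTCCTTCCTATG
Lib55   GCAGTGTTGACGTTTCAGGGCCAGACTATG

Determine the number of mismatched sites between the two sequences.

6

Differing sites — 8:G/T; 13:C/T; 20:T/G; 23:T/A; 24:T/G; 25:C/A.
That gives 6 mismatches out of 30 aligned sites, so the Hamming distance is 6.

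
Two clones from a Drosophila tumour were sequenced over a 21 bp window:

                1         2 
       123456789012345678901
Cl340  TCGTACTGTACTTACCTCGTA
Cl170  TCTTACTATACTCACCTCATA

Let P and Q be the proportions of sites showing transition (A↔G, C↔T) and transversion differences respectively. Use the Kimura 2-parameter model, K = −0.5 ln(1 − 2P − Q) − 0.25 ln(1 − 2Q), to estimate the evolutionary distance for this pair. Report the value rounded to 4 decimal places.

Mismatches occur at site 3 (G↔T, transversion), site 8 (G↔A, transition), site 13 (T↔C, transition), site 19 (G↔A, transition).
Of the 4 differences, 3 transitions and 1 transversion over 21 sites: P = 3/21 = 0.142857, Q = 1/21 = 0.047619.
d = −0.5·ln(0.666667) − 0.25·ln(0.904762) = −0.5·(-0.405465) − 0.25·(-0.100083) = 0.2278.

0.2278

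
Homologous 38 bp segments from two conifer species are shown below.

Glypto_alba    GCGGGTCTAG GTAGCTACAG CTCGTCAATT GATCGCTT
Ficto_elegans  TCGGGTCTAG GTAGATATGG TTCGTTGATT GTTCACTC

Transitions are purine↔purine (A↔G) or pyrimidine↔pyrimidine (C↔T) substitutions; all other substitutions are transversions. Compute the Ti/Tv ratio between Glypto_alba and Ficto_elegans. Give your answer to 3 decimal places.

2.333

The sequences differ at positions 1 (G/T, transversion), 15 (C/A, transversion), 18 (C/T, transition), 19 (A/G, transition), 21 (C/T, transition), 26 (C/T, transition), 27 (A/G, transition), 32 (A/T, transversion), 35 (G/A, transition), 38 (T/C, transition).
Of the 10 differences, 7 transitions and 3 transversions, so Ti/Tv = 7/3 = 2.333.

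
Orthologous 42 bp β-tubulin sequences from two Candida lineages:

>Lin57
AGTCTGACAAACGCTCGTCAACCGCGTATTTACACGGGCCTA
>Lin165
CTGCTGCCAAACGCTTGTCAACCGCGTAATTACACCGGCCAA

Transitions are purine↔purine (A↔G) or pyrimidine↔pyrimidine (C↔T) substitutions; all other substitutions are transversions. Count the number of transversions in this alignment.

7

Differing sites — 1:A/C (Tv); 2:G/T (Tv); 3:T/G (Tv); 7:A/C (Tv); 16:C/T (Ti); 29:T/A (Tv); 36:G/C (Tv); 41:T/A (Tv).
Of the 8 differences, 1 transition and 7 transversions, so the answer is 7.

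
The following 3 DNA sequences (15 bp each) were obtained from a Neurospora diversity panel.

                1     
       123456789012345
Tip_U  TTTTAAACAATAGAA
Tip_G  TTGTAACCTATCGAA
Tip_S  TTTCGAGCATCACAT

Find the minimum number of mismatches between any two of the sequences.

4

Pairwise Hamming distances:
  Tip_U vs Tip_G: 4
  Tip_U vs Tip_S: 7
  Tip_G vs Tip_S: 10
The smallest is 4, between Tip_U and Tip_G.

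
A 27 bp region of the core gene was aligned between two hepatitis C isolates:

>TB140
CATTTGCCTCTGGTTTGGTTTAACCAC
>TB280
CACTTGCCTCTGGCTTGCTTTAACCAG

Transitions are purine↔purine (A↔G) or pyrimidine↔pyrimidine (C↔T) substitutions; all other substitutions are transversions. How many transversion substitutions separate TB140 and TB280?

Differing sites — 3:T/C (Ti); 14:T/C (Ti); 18:G/C (Tv); 27:C/G (Tv).
Of the 4 differences, 2 transitions and 2 transversions, so the answer is 2.

2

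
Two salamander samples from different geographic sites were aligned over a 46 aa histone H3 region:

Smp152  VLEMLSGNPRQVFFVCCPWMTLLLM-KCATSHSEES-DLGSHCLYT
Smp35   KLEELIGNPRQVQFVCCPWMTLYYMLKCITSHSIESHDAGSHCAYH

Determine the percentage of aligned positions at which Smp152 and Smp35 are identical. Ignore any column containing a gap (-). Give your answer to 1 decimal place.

75.0%

Excluding the 2 gap columns leaves 44 comparable sites.
Differing sites — 1:V/K; 4:M/E; 6:S/I; 13:F/Q; 23:L/Y; 24:L/Y; 29:A/I; 34:E/I; 39:L/A; 44:L/A; 46:T/H.
33 of the 44 comparable sites match, so the percent identity is 33/44 × 100 = 75.0%.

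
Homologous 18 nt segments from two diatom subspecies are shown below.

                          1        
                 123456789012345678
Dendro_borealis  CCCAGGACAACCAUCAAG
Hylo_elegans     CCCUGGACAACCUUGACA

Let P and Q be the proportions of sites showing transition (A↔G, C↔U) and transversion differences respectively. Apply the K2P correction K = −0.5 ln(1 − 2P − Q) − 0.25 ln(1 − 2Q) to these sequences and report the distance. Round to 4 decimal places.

The sequences differ at positions 4 (A/U, transversion), 13 (A/U, transversion), 15 (C/G, transversion), 17 (A/C, transversion), 18 (G/A, transition).
Of the 5 differences, 1 transition and 4 transversions over 18 sites: P = 1/18 = 0.055556, Q = 4/18 = 0.222222.
d = −0.5·ln(0.666666) − 0.25·ln(0.555556) = −0.5·(-0.405466) − 0.25·(-0.587786) = 0.3497.

0.3497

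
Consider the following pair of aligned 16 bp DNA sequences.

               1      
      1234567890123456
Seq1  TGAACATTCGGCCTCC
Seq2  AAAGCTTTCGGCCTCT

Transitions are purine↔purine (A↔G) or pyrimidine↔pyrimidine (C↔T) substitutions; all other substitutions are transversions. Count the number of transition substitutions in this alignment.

3

Differing sites — 1:T/A (Tv); 2:G/A (Ti); 4:A/G (Ti); 6:A/T (Tv); 16:C/T (Ti).
Of the 5 differences, 3 transitions and 2 transversions, so the answer is 3.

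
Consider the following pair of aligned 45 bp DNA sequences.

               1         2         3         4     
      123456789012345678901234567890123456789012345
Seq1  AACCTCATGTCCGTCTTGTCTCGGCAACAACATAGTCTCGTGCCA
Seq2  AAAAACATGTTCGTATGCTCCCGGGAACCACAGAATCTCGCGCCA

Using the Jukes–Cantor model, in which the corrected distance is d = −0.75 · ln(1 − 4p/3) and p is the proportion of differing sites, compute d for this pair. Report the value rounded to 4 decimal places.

Mismatches occur at site 3 (C↔A), site 4 (C↔A), site 5 (T↔A), site 11 (C↔T), site 15 (C↔A), site 17 (T↔G), site 18 (G↔C), site 21 (T↔C), site 25 (C↔G), site 29 (A↔C), site 33 (T↔G), site 35 (G↔A), site 41 (T↔C).
p = 13/45 = 0.288889.
d = −0.75 · ln(1 − (4/3)·0.288889) = −0.75 · ln(0.614815) = −0.75 · (-0.486434) = 0.3648.

0.3648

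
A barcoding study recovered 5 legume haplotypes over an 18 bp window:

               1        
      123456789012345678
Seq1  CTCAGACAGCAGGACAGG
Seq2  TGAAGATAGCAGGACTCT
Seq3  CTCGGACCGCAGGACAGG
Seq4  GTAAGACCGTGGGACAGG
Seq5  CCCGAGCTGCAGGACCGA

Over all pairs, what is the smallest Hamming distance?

2

Pairwise Hamming distances:
  Seq1 vs Seq2: 7
  Seq1 vs Seq3: 2
  Seq1 vs Seq4: 5
  Seq1 vs Seq5: 7
  Seq2 vs Seq3: 9
  Seq2 vs Seq4: 9
  Seq2 vs Seq5: 11
  Seq3 vs Seq4: 5
  Seq3 vs Seq5: 6
  Seq4 vs Seq5: 11
The smallest is 2, between Seq1 and Seq3.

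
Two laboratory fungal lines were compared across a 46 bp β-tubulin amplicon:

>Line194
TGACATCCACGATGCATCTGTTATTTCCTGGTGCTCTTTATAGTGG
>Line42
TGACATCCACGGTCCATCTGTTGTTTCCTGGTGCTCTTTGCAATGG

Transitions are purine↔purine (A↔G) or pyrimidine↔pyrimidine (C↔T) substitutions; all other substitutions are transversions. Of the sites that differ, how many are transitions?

Differing sites — 12:A/G (Ti); 14:G/C (Tv); 23:A/G (Ti); 40:A/G (Ti); 41:T/C (Ti); 43:G/A (Ti).
Of the 6 differences, 5 transitions and 1 transversion, so the answer is 5.

5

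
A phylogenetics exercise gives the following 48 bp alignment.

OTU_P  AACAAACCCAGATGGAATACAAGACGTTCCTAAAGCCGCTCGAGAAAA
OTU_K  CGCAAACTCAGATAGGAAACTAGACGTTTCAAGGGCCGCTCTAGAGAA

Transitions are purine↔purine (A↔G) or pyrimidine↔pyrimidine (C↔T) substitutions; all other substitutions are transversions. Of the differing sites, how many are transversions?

Mismatches occur at site 1 (A↔C, transversion), site 2 (A↔G, transition), site 8 (C↔T, transition), site 14 (G↔A, transition), site 16 (A↔G, transition), site 18 (T↔A, transversion), site 21 (A↔T, transversion), site 29 (C↔T, transition), site 31 (T↔A, transversion), site 33 (A↔G, transition), site 34 (A↔G, transition), site 42 (G↔T, transversion), site 46 (A↔G, transition).
Of the 13 differences, 8 transitions and 5 transversions, so the answer is 5.

5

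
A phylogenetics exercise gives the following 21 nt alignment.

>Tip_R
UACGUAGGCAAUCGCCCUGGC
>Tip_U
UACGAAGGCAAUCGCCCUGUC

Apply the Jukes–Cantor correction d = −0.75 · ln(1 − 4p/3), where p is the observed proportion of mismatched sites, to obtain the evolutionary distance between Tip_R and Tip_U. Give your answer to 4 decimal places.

Mismatches occur at site 5 (U/A), site 20 (G/U).
p = 2/21 = 0.095238.
d = −0.75 · ln(1 − (4/3)·0.095238) = −0.75 · ln(0.873016) = −0.75 · (-0.135801) = 0.1019.

0.1019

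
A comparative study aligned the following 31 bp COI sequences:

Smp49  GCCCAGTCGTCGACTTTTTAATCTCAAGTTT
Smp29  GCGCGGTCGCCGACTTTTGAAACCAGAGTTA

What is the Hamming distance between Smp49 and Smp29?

9

Differing sites — 3:C/G; 5:A/G; 10:T/C; 19:T/G; 22:T/A; 24:T/C; 25:C/A; 26:A/G; 31:T/A.
That gives 9 mismatches out of 31 aligned sites, so the Hamming distance is 9.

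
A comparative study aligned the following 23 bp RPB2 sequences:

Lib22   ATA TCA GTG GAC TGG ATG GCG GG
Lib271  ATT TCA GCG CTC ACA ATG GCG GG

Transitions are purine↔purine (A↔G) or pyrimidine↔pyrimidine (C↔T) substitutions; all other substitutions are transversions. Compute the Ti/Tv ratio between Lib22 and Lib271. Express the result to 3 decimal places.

The sequences differ at positions 3 (A/T, transversion), 8 (T/C, transition), 10 (G/C, transversion), 11 (A/T, transversion), 13 (T/A, transversion), 14 (G/C, transversion), 15 (G/A, transition).
Of the 7 differences, 2 transitions and 5 transversions, so Ti/Tv = 2/5 = 0.400.

0.400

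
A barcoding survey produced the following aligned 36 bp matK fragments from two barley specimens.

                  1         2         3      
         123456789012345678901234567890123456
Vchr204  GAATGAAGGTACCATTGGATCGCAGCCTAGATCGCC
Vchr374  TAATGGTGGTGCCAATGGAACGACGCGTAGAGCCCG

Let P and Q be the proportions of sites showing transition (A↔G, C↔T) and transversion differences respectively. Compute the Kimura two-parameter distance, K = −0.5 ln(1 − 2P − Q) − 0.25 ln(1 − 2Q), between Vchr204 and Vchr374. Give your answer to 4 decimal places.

0.4490

The sequences differ at positions 1 (G/T, transversion), 6 (A/G, transition), 7 (A/T, transversion), 11 (A/G, transition), 15 (T/A, transversion), 20 (T/A, transversion), 23 (C/A, transversion), 24 (A/C, transversion), 27 (C/G, transversion), 32 (T/G, transversion), 34 (G/C, transversion), 36 (C/G, transversion).
Of the 12 differences, 2 transitions and 10 transversions over 36 sites: P = 2/36 = 0.055556, Q = 10/36 = 0.277778.
d = −0.5·ln(0.611110) − 0.25·ln(0.444444) = −0.5·(-0.492478) − 0.25·(-0.810931) = 0.4490.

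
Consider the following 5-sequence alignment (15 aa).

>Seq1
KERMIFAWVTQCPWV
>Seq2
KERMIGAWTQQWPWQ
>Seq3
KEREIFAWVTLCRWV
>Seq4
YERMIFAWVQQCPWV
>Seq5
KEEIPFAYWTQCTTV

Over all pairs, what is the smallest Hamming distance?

2

Pairwise Hamming distances:
  Seq1 vs Seq2: 5
  Seq1 vs Seq3: 3
  Seq1 vs Seq4: 2
  Seq1 vs Seq5: 7
  Seq2 vs Seq3: 8
  Seq2 vs Seq4: 5
  Seq2 vs Seq5: 11
  Seq3 vs Seq4: 5
  Seq3 vs Seq5: 8
  Seq4 vs Seq5: 9
The smallest is 2, between Seq1 and Seq4.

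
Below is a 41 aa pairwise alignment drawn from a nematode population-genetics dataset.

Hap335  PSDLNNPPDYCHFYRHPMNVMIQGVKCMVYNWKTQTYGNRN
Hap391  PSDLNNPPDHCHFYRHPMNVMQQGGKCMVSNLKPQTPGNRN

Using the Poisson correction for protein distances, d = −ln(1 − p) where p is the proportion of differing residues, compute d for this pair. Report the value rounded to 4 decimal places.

0.1872

The sequences differ at positions 10 (Y/H), 22 (I/Q), 25 (V/G), 30 (Y/S), 32 (W/L), 34 (T/P), 37 (Y/P).
p = 7/41 = 0.170732.
d = −ln(1 − 0.170732) = −ln(0.829268) = 0.1872.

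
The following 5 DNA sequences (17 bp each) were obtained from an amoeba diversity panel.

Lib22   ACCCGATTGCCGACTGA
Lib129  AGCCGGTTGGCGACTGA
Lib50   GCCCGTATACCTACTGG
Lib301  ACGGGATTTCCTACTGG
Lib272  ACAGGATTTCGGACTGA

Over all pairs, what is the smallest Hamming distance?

Pairwise Hamming distances:
  Lib22 vs Lib129: 3
  Lib22 vs Lib50: 6
  Lib22 vs Lib301: 5
  Lib22 vs Lib272: 4
  Lib129 vs Lib50: 8
  Lib129 vs Lib301: 8
  Lib129 vs Lib272: 7
  Lib50 vs Lib301: 6
  Lib50 vs Lib272: 9
  Lib301 vs Lib272: 4
The smallest is 3, between Lib22 and Lib129.

3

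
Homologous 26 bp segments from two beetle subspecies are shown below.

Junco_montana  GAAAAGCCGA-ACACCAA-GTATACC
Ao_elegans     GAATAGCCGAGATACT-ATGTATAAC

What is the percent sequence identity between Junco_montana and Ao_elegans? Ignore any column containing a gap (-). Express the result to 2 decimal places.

82.61%

Excluding the 3 gap columns leaves 23 comparable sites.
The sequences differ at positions 4 (A/T), 13 (C/T), 16 (C/T), 25 (C/A).
19 of the 23 comparable sites match, so the percent identity is 19/23 × 100 = 82.61%.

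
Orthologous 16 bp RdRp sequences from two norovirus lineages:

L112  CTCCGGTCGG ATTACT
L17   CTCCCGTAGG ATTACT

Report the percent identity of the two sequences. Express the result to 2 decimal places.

87.50%

The sequences differ at positions 5 (G/C), 8 (C/A).
14 of the 16 sites match, so the percent identity is 14/16 × 100 = 87.50%.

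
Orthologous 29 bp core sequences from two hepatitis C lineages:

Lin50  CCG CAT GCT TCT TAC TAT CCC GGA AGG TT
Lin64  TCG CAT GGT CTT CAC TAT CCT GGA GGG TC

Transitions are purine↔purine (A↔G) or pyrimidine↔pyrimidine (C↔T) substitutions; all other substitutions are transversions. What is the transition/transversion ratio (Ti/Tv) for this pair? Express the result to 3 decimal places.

7.000

Mismatches occur at site 1 (C↔T, transition), site 8 (C↔G, transversion), site 10 (T↔C, transition), site 11 (C↔T, transition), site 13 (T↔C, transition), site 21 (C↔T, transition), site 25 (A↔G, transition), site 29 (T↔C, transition).
Of the 8 differences, 7 transitions and 1 transversion, so Ti/Tv = 7/1 = 7.000.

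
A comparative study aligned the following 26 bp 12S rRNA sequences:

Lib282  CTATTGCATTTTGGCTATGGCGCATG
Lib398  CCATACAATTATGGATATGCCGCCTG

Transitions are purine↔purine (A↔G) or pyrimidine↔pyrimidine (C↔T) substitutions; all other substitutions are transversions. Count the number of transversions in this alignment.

The sequences differ at positions 2 (T/C, transition), 5 (T/A, transversion), 6 (G/C, transversion), 7 (C/A, transversion), 11 (T/A, transversion), 15 (C/A, transversion), 20 (G/C, transversion), 24 (A/C, transversion).
Of the 8 differences, 1 transition and 7 transversions, so the answer is 7.

7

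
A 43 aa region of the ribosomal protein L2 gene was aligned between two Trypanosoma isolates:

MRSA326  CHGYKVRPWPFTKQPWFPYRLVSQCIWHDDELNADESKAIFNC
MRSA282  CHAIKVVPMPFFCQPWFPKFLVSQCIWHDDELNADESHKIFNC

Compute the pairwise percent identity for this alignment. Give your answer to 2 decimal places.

The sequences differ at positions 3 (G/A), 4 (Y/I), 7 (R/V), 9 (W/M), 12 (T/F), 13 (K/C), 19 (Y/K), 20 (R/F), 38 (K/H), 39 (A/K).
33 of the 43 sites match, so the percent identity is 33/43 × 100 = 76.74%.

76.74%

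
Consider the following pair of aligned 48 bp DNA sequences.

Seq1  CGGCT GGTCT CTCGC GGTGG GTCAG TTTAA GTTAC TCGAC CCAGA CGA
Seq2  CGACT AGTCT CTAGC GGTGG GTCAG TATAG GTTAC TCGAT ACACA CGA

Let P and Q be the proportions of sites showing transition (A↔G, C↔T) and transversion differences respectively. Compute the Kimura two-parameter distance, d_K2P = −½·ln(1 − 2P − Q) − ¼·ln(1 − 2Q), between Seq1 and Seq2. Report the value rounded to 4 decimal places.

The sequences differ at positions 3 (G/A, transition), 6 (G/A, transition), 13 (C/A, transversion), 27 (T/A, transversion), 30 (A/G, transition), 40 (C/T, transition), 41 (C/A, transversion), 44 (G/C, transversion).
Of the 8 differences, 4 transitions and 4 transversions over 48 sites: P = 4/48 = 0.083333, Q = 4/48 = 0.083333.
d = −0.5·ln(0.750001) − 0.25·ln(0.833334) = −0.5·(-0.287681) − 0.25·(-0.182321) = 0.1894.

0.1894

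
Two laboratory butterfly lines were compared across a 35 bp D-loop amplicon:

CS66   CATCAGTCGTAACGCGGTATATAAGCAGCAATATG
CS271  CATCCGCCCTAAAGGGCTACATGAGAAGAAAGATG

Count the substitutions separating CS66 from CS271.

11

The sequences differ at positions 5 (A/C), 7 (T/C), 9 (G/C), 13 (C/A), 15 (C/G), 17 (G/C), 20 (T/C), 23 (A/G), 26 (C/A), 29 (C/A), 32 (T/G).
That gives 11 mismatches out of 35 aligned sites, so the Hamming distance is 11.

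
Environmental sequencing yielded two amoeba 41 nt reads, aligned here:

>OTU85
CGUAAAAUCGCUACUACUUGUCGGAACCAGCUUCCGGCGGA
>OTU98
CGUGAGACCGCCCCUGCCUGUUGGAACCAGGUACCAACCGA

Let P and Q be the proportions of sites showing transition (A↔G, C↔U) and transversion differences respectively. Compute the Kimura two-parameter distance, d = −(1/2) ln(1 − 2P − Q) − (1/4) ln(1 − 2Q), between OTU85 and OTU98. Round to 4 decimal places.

The sequences differ at positions 4 (A/G, transition), 6 (A/G, transition), 8 (U/C, transition), 12 (U/C, transition), 13 (A/C, transversion), 16 (A/G, transition), 18 (U/C, transition), 22 (C/U, transition), 31 (C/G, transversion), 33 (U/A, transversion), 36 (G/A, transition), 37 (G/A, transition), 39 (G/C, transversion).
Of the 13 differences, 9 transitions and 4 transversions over 41 sites: P = 9/41 = 0.219512, Q = 4/41 = 0.097561.
d = −0.5·ln(0.463415) − 0.25·ln(0.804878) = −0.5·(-0.769132) − 0.25·(-0.217065) = 0.4388.

0.4388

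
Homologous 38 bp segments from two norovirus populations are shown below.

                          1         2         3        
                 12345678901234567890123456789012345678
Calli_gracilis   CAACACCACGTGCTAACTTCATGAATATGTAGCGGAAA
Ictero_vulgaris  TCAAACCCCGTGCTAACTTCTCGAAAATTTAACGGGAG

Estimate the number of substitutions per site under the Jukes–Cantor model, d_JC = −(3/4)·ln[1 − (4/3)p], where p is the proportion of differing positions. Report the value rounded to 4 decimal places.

0.3658

Mismatches occur at site 1 (C→T), site 2 (A→C), site 4 (C→A), site 8 (A→C), site 21 (A→T), site 22 (T→C), site 26 (T→A), site 29 (G→T), site 32 (G→A), site 36 (A→G), site 38 (A→G).
p = 11/38 = 0.289474.
d = −0.75 · ln(1 − (4/3)·0.289474) = −0.75 · ln(0.614035) = −0.75 · (-0.487703) = 0.3658.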